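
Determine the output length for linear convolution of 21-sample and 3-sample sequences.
Linear/full convolution length: m + n - 1 = 21 + 3 - 1 = 23

23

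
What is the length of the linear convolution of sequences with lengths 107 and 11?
Linear/full convolution length: m + n - 1 = 107 + 11 - 1 = 117

117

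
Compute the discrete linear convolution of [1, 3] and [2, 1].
y[0] = 1×2 = 2; y[1] = 1×1 + 3×2 = 7; y[2] = 3×1 = 3

[2, 7, 3]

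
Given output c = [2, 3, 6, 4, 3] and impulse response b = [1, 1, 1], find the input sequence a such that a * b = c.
Deconvolve c=[2, 3, 6, 4, 3] by b=[1, 1, 1]. Since b[0]=1, solve forward: a[0] = c[0] / 1 = 2; a[1] = (c[1] - 2×1) / 1 = 1; a[2] = (c[2] - 1×1 - 2×1) / 1 = 3. So a = [2, 1, 3]. Check by forward convolution: c[0] = 2×1 = 2; c[1] = 2×1 + 1×1 = 3; c[2] = 2×1 + 1×1 + 3×1 = 6; c[3] = 1×1 + 3×1 = 4; c[4] = 3×1 = 3

[2, 1, 3]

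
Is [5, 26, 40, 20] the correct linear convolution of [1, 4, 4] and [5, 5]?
Recompute linear convolution of [1, 4, 4] and [5, 5]: y[0] = 1×5 = 5; y[1] = 1×5 + 4×5 = 25; y[2] = 4×5 + 4×5 = 40; y[3] = 4×5 = 20 → [5, 25, 40, 20]. Compare to given [5, 26, 40, 20]: they differ at index 1: given 26, correct 25, so answer: No

No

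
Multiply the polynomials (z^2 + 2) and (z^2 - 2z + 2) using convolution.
Ascending coefficients: a = [2, 0, 1], b = [2, -2, 1]. c[0] = 2×2 = 4; c[1] = 2×-2 + 0×2 = -4; c[2] = 2×1 + 0×-2 + 1×2 = 4; c[3] = 0×1 + 1×-2 = -2; c[4] = 1×1 = 1. Result coefficients: [4, -4, 4, -2, 1] → z^4 - 2z^3 + 4z^2 - 4z + 4

z^4 - 2z^3 + 4z^2 - 4z + 4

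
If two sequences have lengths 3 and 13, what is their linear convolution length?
Linear/full convolution length: m + n - 1 = 3 + 13 - 1 = 15

15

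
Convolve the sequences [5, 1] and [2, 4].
y[0] = 5×2 = 10; y[1] = 5×4 + 1×2 = 22; y[2] = 1×4 = 4

[10, 22, 4]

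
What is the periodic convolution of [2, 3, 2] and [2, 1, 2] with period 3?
Use y[k] = Σ_j x[j]·h[(k-j) mod 3]. y[0] = 2×2 + 3×2 + 2×1 = 12; y[1] = 2×1 + 3×2 + 2×2 = 12; y[2] = 2×2 + 3×1 + 2×2 = 11. Result: [12, 12, 11]

[12, 12, 11]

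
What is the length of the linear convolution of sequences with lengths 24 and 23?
Linear/full convolution length: m + n - 1 = 24 + 23 - 1 = 46

46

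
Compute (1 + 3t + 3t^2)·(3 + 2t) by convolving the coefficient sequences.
Ascending coefficients: a = [1, 3, 3], b = [3, 2]. c[0] = 1×3 = 3; c[1] = 1×2 + 3×3 = 11; c[2] = 3×2 + 3×3 = 15; c[3] = 3×2 = 6. Result coefficients: [3, 11, 15, 6] → 3 + 11t + 15t^2 + 6t^3

3 + 11t + 15t^2 + 6t^3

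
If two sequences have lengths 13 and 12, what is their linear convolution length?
Linear/full convolution length: m + n - 1 = 13 + 12 - 1 = 24

24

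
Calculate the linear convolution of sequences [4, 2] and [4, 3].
y[0] = 4×4 = 16; y[1] = 4×3 + 2×4 = 20; y[2] = 2×3 = 6

[16, 20, 6]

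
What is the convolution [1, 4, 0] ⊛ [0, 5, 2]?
y[0] = 1×0 = 0; y[1] = 1×5 + 4×0 = 5; y[2] = 1×2 + 4×5 + 0×0 = 22; y[3] = 4×2 + 0×5 = 8; y[4] = 0×2 = 0

[0, 5, 22, 8, 0]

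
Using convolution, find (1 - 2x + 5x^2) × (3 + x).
Ascending coefficients: a = [1, -2, 5], b = [3, 1]. c[0] = 1×3 = 3; c[1] = 1×1 + -2×3 = -5; c[2] = -2×1 + 5×3 = 13; c[3] = 5×1 = 5. Result coefficients: [3, -5, 13, 5] → 3 - 5x + 13x^2 + 5x^3

3 - 5x + 13x^2 + 5x^3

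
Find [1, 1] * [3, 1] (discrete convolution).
y[0] = 1×3 = 3; y[1] = 1×1 + 1×3 = 4; y[2] = 1×1 = 1

[3, 4, 1]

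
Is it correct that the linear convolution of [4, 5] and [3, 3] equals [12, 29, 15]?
Recompute linear convolution of [4, 5] and [3, 3]: y[0] = 4×3 = 12; y[1] = 4×3 + 5×3 = 27; y[2] = 5×3 = 15 → [12, 27, 15]. Compare to given [12, 29, 15]: they differ at index 1: given 29, correct 27, so answer: No

No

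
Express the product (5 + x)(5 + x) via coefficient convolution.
Ascending coefficients: a = [5, 1], b = [5, 1]. c[0] = 5×5 = 25; c[1] = 5×1 + 1×5 = 10; c[2] = 1×1 = 1. Result coefficients: [25, 10, 1] → 25 + 10x + x^2

25 + 10x + x^2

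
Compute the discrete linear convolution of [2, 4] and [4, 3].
y[0] = 2×4 = 8; y[1] = 2×3 + 4×4 = 22; y[2] = 4×3 = 12

[8, 22, 12]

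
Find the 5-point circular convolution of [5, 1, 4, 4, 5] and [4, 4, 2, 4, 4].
Use y[k] = Σ_j u[j]·v[(k-j) mod 5]. y[0] = 5×4 + 1×4 + 4×4 + 4×2 + 5×4 = 68; y[1] = 5×4 + 1×4 + 4×4 + 4×4 + 5×2 = 66; y[2] = 5×2 + 1×4 + 4×4 + 4×4 + 5×4 = 66; y[3] = 5×4 + 1×2 + 4×4 + 4×4 + 5×4 = 74; y[4] = 5×4 + 1×4 + 4×2 + 4×4 + 5×4 = 68. Result: [68, 66, 66, 74, 68]

[68, 66, 66, 74, 68]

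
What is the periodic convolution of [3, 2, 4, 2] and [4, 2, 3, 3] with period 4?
Use y[k] = Σ_j a[j]·b[(k-j) mod 4]. y[0] = 3×4 + 2×3 + 4×3 + 2×2 = 34; y[1] = 3×2 + 2×4 + 4×3 + 2×3 = 32; y[2] = 3×3 + 2×2 + 4×4 + 2×3 = 35; y[3] = 3×3 + 2×3 + 4×2 + 2×4 = 31. Result: [34, 32, 35, 31]

[34, 32, 35, 31]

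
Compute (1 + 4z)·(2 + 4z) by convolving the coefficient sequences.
Ascending coefficients: a = [1, 4], b = [2, 4]. c[0] = 1×2 = 2; c[1] = 1×4 + 4×2 = 12; c[2] = 4×4 = 16. Result coefficients: [2, 12, 16] → 2 + 12z + 16z^2

2 + 12z + 16z^2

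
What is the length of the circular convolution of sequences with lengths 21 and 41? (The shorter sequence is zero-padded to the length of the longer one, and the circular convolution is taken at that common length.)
Circular convolution (zero-padding the shorter input) has length max(m, n) = max(21, 41) = 41

41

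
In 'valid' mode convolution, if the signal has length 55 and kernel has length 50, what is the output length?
'Valid' mode counts only positions where the kernel fully overlaps the signal: m - n + 1 = 55 - 50 + 1 = 6

6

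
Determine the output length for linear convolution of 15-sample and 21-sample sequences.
Linear/full convolution length: m + n - 1 = 15 + 21 - 1 = 35

35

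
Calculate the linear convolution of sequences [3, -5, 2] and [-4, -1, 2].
y[0] = 3×-4 = -12; y[1] = 3×-1 + -5×-4 = 17; y[2] = 3×2 + -5×-1 + 2×-4 = 3; y[3] = -5×2 + 2×-1 = -12; y[4] = 2×2 = 4

[-12, 17, 3, -12, 4]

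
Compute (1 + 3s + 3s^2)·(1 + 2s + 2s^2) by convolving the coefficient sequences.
Ascending coefficients: a = [1, 3, 3], b = [1, 2, 2]. c[0] = 1×1 = 1; c[1] = 1×2 + 3×1 = 5; c[2] = 1×2 + 3×2 + 3×1 = 11; c[3] = 3×2 + 3×2 = 12; c[4] = 3×2 = 6. Result coefficients: [1, 5, 11, 12, 6] → 1 + 5s + 11s^2 + 12s^3 + 6s^4

1 + 5s + 11s^2 + 12s^3 + 6s^4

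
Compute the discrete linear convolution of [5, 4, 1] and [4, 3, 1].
y[0] = 5×4 = 20; y[1] = 5×3 + 4×4 = 31; y[2] = 5×1 + 4×3 + 1×4 = 21; y[3] = 4×1 + 1×3 = 7; y[4] = 1×1 = 1

[20, 31, 21, 7, 1]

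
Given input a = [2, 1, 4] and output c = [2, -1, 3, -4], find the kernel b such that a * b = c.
Output length 4 = len(a) + len(b) - 1 ⇒ len(b) = 2. Solve b forward using b[k] = (c[k] - Σ_{i≥1} a[i]·b[k-i]) / a[0]: b[0] = c[0] / a[0] = 2 / 2 = 1; b[1] = (c[1] - 1×1) / a[0] = (-1 - 1×1) / 2 = -1. So b = [1, -1]. Forward-check [2, 1, 4] * [1, -1]: c[0] = 2×1 = 2; c[1] = 2×-1 + 1×1 = -1; c[2] = 1×-1 + 4×1 = 3; c[3] = 4×-1 = -4 → [2, -1, 3, -4] ✓

[1, -1]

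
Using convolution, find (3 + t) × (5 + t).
Ascending coefficients: a = [3, 1], b = [5, 1]. c[0] = 3×5 = 15; c[1] = 3×1 + 1×5 = 8; c[2] = 1×1 = 1. Result coefficients: [15, 8, 1] → 15 + 8t + t^2

15 + 8t + t^2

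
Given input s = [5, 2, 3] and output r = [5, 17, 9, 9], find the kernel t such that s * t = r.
Output length 4 = len(s) + len(t) - 1 ⇒ len(t) = 2. Solve t forward using t[k] = (r[k] - Σ_{i≥1} s[i]·t[k-i]) / s[0]: t[0] = r[0] / s[0] = 5 / 5 = 1; t[1] = (r[1] - 2×1) / s[0] = (17 - 2×1) / 5 = 3. So t = [1, 3]. Forward-check [5, 2, 3] * [1, 3]: r[0] = 5×1 = 5; r[1] = 5×3 + 2×1 = 17; r[2] = 2×3 + 3×1 = 9; r[3] = 3×3 = 9 → [5, 17, 9, 9] ✓

[1, 3]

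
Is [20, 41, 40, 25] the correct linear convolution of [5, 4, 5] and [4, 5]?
Recompute linear convolution of [5, 4, 5] and [4, 5]: y[0] = 5×4 = 20; y[1] = 5×5 + 4×4 = 41; y[2] = 4×5 + 5×4 = 40; y[3] = 5×5 = 25 → [20, 41, 40, 25]. Given [20, 41, 40, 25] matches, so answer: Yes

Yes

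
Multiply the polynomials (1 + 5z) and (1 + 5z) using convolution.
Ascending coefficients: a = [1, 5], b = [1, 5]. c[0] = 1×1 = 1; c[1] = 1×5 + 5×1 = 10; c[2] = 5×5 = 25. Result coefficients: [1, 10, 25] → 1 + 10z + 25z^2

1 + 10z + 25z^2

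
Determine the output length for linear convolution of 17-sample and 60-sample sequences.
Linear/full convolution length: m + n - 1 = 17 + 60 - 1 = 76

76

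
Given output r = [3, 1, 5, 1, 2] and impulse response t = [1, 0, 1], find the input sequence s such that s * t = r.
Deconvolve r=[3, 1, 5, 1, 2] by t=[1, 0, 1]. Since t[0]=1, solve forward: s[0] = r[0] / 1 = 3; s[1] = (r[1] - 3×0) / 1 = 1; s[2] = (r[2] - 1×0 - 3×1) / 1 = 2. So s = [3, 1, 2]. Check by forward convolution: r[0] = 3×1 = 3; r[1] = 3×0 + 1×1 = 1; r[2] = 3×1 + 1×0 + 2×1 = 5; r[3] = 1×1 + 2×0 = 1; r[4] = 2×1 = 2

[3, 1, 2]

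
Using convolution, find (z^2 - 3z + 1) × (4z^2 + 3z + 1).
Ascending coefficients: a = [1, -3, 1], b = [1, 3, 4]. c[0] = 1×1 = 1; c[1] = 1×3 + -3×1 = 0; c[2] = 1×4 + -3×3 + 1×1 = -4; c[3] = -3×4 + 1×3 = -9; c[4] = 1×4 = 4. Result coefficients: [1, 0, -4, -9, 4] → 4z^4 - 9z^3 - 4z^2 + 1

4z^4 - 9z^3 - 4z^2 + 1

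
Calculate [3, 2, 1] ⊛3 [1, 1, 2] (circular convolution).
Use y[k] = Σ_j x[j]·h[(k-j) mod 3]. y[0] = 3×1 + 2×2 + 1×1 = 8; y[1] = 3×1 + 2×1 + 1×2 = 7; y[2] = 3×2 + 2×1 + 1×1 = 9. Result: [8, 7, 9]

[8, 7, 9]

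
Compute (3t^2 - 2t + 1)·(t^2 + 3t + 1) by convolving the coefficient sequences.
Ascending coefficients: a = [1, -2, 3], b = [1, 3, 1]. c[0] = 1×1 = 1; c[1] = 1×3 + -2×1 = 1; c[2] = 1×1 + -2×3 + 3×1 = -2; c[3] = -2×1 + 3×3 = 7; c[4] = 3×1 = 3. Result coefficients: [1, 1, -2, 7, 3] → 3t^4 + 7t^3 - 2t^2 + t + 1

3t^4 + 7t^3 - 2t^2 + t + 1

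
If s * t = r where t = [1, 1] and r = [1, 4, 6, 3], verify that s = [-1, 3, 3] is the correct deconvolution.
Forward-compute [-1, 3, 3] * [1, 1]: r[0] = -1×1 = -1; r[1] = -1×1 + 3×1 = 2; r[2] = 3×1 + 3×1 = 6; r[3] = 3×1 = 3 → [-1, 2, 6, 3]. Does not match given r = [1, 4, 6, 3].

Not verified. [-1, 3, 3] * [1, 1] = [-1, 2, 6, 3], which differs from [1, 4, 6, 3] at index 0.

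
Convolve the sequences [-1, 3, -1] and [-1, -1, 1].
y[0] = -1×-1 = 1; y[1] = -1×-1 + 3×-1 = -2; y[2] = -1×1 + 3×-1 + -1×-1 = -3; y[3] = 3×1 + -1×-1 = 4; y[4] = -1×1 = -1

[1, -2, -3, 4, -1]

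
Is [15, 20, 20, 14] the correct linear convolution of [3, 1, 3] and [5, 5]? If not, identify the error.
Recompute linear convolution of [3, 1, 3] and [5, 5]: y[0] = 3×5 = 15; y[1] = 3×5 + 1×5 = 20; y[2] = 1×5 + 3×5 = 20; y[3] = 3×5 = 15 → [15, 20, 20, 15]. Compare to given [15, 20, 20, 14]: they differ at index 3: given 14, correct 15, so answer: No

No. Error at index 3: given 14, correct 15.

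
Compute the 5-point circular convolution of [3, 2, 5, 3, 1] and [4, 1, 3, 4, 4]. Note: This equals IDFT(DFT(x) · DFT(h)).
Either evaluate y[k] = Σ_j x[j]·h[(k-j) mod 5] directly, or use IDFT(DFT(x) · DFT(h)). y[0] = 3×4 + 2×4 + 5×4 + 3×3 + 1×1 = 50; y[1] = 3×1 + 2×4 + 5×4 + 3×4 + 1×3 = 46; y[2] = 3×3 + 2×1 + 5×4 + 3×4 + 1×4 = 47; y[3] = 3×4 + 2×3 + 5×1 + 3×4 + 1×4 = 39; y[4] = 3×4 + 2×4 + 5×3 + 3×1 + 1×4 = 42. Result: [50, 46, 47, 39, 42]

[50, 46, 47, 39, 42]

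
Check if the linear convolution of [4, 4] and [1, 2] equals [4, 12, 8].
Recompute linear convolution of [4, 4] and [1, 2]: y[0] = 4×1 = 4; y[1] = 4×2 + 4×1 = 12; y[2] = 4×2 = 8 → [4, 12, 8]. Given [4, 12, 8] matches, so answer: Yes

Yes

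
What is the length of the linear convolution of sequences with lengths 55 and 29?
Linear/full convolution length: m + n - 1 = 55 + 29 - 1 = 83

83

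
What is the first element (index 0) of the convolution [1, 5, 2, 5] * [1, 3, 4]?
Use y[k] = Σ_i a[i]·b[k-i] at k=0. y[0] = 1×1 = 1

1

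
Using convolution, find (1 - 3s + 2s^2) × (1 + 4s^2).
Ascending coefficients: a = [1, -3, 2], b = [1, 0, 4]. c[0] = 1×1 = 1; c[1] = 1×0 + -3×1 = -3; c[2] = 1×4 + -3×0 + 2×1 = 6; c[3] = -3×4 + 2×0 = -12; c[4] = 2×4 = 8. Result coefficients: [1, -3, 6, -12, 8] → 1 - 3s + 6s^2 - 12s^3 + 8s^4

1 - 3s + 6s^2 - 12s^3 + 8s^4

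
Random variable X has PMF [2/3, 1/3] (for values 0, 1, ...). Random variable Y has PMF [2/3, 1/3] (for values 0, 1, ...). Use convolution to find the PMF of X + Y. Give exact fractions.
P(X+Y=k) = Σ_i P(X=i)·P(Y=k-i) — a convolution of [2/3, 1/3] and [2/3, 1/3]. P(X+Y=0) = (2/3)×(2/3) = 4/9; P(X+Y=1) = (2/3)×(1/3) + (1/3)×(2/3) = 2/9 + 2/9 = 4/9; P(X+Y=2) = (1/3)×(1/3) = 1/9. PMF: [4/9, 4/9, 1/9] (sums to 1 ✓)

[4/9, 4/9, 1/9]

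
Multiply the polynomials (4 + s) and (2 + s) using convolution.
Ascending coefficients: a = [4, 1], b = [2, 1]. c[0] = 4×2 = 8; c[1] = 4×1 + 1×2 = 6; c[2] = 1×1 = 1. Result coefficients: [8, 6, 1] → 8 + 6s + s^2

8 + 6s + s^2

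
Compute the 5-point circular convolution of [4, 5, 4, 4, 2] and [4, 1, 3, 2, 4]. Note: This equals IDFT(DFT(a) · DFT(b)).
Either evaluate y[k] = Σ_j a[j]·b[(k-j) mod 5] directly, or use IDFT(DFT(a) · DFT(b)). y[0] = 4×4 + 5×4 + 4×2 + 4×3 + 2×1 = 58; y[1] = 4×1 + 5×4 + 4×4 + 4×2 + 2×3 = 54; y[2] = 4×3 + 5×1 + 4×4 + 4×4 + 2×2 = 53; y[3] = 4×2 + 5×3 + 4×1 + 4×4 + 2×4 = 51; y[4] = 4×4 + 5×2 + 4×3 + 4×1 + 2×4 = 50. Result: [58, 54, 53, 51, 50]

[58, 54, 53, 51, 50]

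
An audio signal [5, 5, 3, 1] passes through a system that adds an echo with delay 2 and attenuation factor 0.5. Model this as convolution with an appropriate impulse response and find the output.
Direct-path + delayed-attenuated-path model → impulse response h = [1, 0, 0.5] (1 at lag 0, 0.5 at lag 2). Output y[n] = x[n] + 0.5·x[n - 2] (with x[n] = 0 outside 0..3): y[0] = 5 + 0.5×0 = 5; y[1] = 5 + 0.5×0 = 5; y[2] = 3 + 0.5×5 = 5.5; y[3] = 1 + 0.5×5 = 3.5; y[4] = 0 + 0.5×3 = 1.5; y[5] = 0 + 0.5×1 = 0.5. So y = [5, 5, 5.5, 3.5, 1.5, 0.5]

[5, 5, 5.5, 3.5, 1.5, 0.5]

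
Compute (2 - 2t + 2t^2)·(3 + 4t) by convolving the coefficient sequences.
Ascending coefficients: a = [2, -2, 2], b = [3, 4]. c[0] = 2×3 = 6; c[1] = 2×4 + -2×3 = 2; c[2] = -2×4 + 2×3 = -2; c[3] = 2×4 = 8. Result coefficients: [6, 2, -2, 8] → 6 + 2t - 2t^2 + 8t^3

6 + 2t - 2t^2 + 8t^3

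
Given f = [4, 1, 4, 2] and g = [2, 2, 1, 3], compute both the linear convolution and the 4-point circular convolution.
Linear: y_lin[0] = 4×2 = 8; y_lin[1] = 4×2 + 1×2 = 10; y_lin[2] = 4×1 + 1×2 + 4×2 = 14; y_lin[3] = 4×3 + 1×1 + 4×2 + 2×2 = 25; y_lin[4] = 1×3 + 4×1 + 2×2 = 11; y_lin[5] = 4×3 + 2×1 = 14; y_lin[6] = 2×3 = 6 → [8, 10, 14, 25, 11, 14, 6]. Circular (length 4): y[0] = 4×2 + 1×3 + 4×1 + 2×2 = 19; y[1] = 4×2 + 1×2 + 4×3 + 2×1 = 24; y[2] = 4×1 + 1×2 + 4×2 + 2×3 = 20; y[3] = 4×3 + 1×1 + 4×2 + 2×2 = 25 → [19, 24, 20, 25]

Linear: [8, 10, 14, 25, 11, 14, 6], Circular: [19, 24, 20, 25]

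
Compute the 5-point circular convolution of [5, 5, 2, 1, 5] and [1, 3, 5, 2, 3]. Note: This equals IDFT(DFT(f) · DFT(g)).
Either evaluate y[k] = Σ_j f[j]·g[(k-j) mod 5] directly, or use IDFT(DFT(f) · DFT(g)). y[0] = 5×1 + 5×3 + 2×2 + 1×5 + 5×3 = 44; y[1] = 5×3 + 5×1 + 2×3 + 1×2 + 5×5 = 53; y[2] = 5×5 + 5×3 + 2×1 + 1×3 + 5×2 = 55; y[3] = 5×2 + 5×5 + 2×3 + 1×1 + 5×3 = 57; y[4] = 5×3 + 5×2 + 2×5 + 1×3 + 5×1 = 43. Result: [44, 53, 55, 57, 43]

[44, 53, 55, 57, 43]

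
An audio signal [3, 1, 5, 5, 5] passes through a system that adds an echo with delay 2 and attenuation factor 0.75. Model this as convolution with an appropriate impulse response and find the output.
Direct-path + delayed-attenuated-path model → impulse response h = [1, 0, 0.75] (1 at lag 0, 0.75 at lag 2). Output y[n] = x[n] + 0.75·x[n - 2] (with x[n] = 0 outside 0..4): y[0] = 3 + 0.75×0 = 3; y[1] = 1 + 0.75×0 = 1; y[2] = 5 + 0.75×3 = 7.25; y[3] = 5 + 0.75×1 = 5.75; y[4] = 5 + 0.75×5 = 8.75; y[5] = 0 + 0.75×5 = 3.75; y[6] = 0 + 0.75×5 = 3.75. So y = [3, 1, 7.25, 5.75, 8.75, 3.75, 3.75]

[3, 1, 7.25, 5.75, 8.75, 3.75, 3.75]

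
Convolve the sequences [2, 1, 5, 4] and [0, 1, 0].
y[0] = 2×0 = 0; y[1] = 2×1 + 1×0 = 2; y[2] = 2×0 + 1×1 + 5×0 = 1; y[3] = 1×0 + 5×1 + 4×0 = 5; y[4] = 5×0 + 4×1 = 4; y[5] = 4×0 = 0

[0, 2, 1, 5, 4, 0]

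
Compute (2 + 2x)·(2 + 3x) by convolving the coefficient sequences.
Ascending coefficients: a = [2, 2], b = [2, 3]. c[0] = 2×2 = 4; c[1] = 2×3 + 2×2 = 10; c[2] = 2×3 = 6. Result coefficients: [4, 10, 6] → 4 + 10x + 6x^2

4 + 10x + 6x^2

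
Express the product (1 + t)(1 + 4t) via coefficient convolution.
Ascending coefficients: a = [1, 1], b = [1, 4]. c[0] = 1×1 = 1; c[1] = 1×4 + 1×1 = 5; c[2] = 1×4 = 4. Result coefficients: [1, 5, 4] → 1 + 5t + 4t^2

1 + 5t + 4t^2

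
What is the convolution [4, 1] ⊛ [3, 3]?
y[0] = 4×3 = 12; y[1] = 4×3 + 1×3 = 15; y[2] = 1×3 = 3

[12, 15, 3]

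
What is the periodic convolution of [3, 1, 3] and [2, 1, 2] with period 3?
Use y[k] = Σ_j s[j]·t[(k-j) mod 3]. y[0] = 3×2 + 1×2 + 3×1 = 11; y[1] = 3×1 + 1×2 + 3×2 = 11; y[2] = 3×2 + 1×1 + 3×2 = 13. Result: [11, 11, 13]

[11, 11, 13]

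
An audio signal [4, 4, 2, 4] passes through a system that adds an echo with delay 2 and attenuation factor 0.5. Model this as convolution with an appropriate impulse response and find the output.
Direct-path + delayed-attenuated-path model → impulse response h = [1, 0, 0.5] (1 at lag 0, 0.5 at lag 2). Output y[n] = x[n] + 0.5·x[n - 2] (with x[n] = 0 outside 0..3): y[0] = 4 + 0.5×0 = 4; y[1] = 4 + 0.5×0 = 4; y[2] = 2 + 0.5×4 = 4.0; y[3] = 4 + 0.5×4 = 6.0; y[4] = 0 + 0.5×2 = 1.0; y[5] = 0 + 0.5×4 = 2.0. So y = [4, 4, 4.0, 6.0, 1.0, 2.0]

[4, 4, 4.0, 6.0, 1.0, 2.0]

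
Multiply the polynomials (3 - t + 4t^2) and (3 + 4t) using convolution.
Ascending coefficients: a = [3, -1, 4], b = [3, 4]. c[0] = 3×3 = 9; c[1] = 3×4 + -1×3 = 9; c[2] = -1×4 + 4×3 = 8; c[3] = 4×4 = 16. Result coefficients: [9, 9, 8, 16] → 9 + 9t + 8t^2 + 16t^3

9 + 9t + 8t^2 + 16t^3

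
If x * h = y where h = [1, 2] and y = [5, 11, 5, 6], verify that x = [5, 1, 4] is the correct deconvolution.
Forward-compute [5, 1, 4] * [1, 2]: y[0] = 5×1 = 5; y[1] = 5×2 + 1×1 = 11; y[2] = 1×2 + 4×1 = 6; y[3] = 4×2 = 8 → [5, 11, 6, 8]. Does not match given y = [5, 11, 5, 6].

Not verified. [5, 1, 4] * [1, 2] = [5, 11, 6, 8], which differs from [5, 11, 5, 6] at index 2.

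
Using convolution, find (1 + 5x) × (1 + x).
Ascending coefficients: a = [1, 5], b = [1, 1]. c[0] = 1×1 = 1; c[1] = 1×1 + 5×1 = 6; c[2] = 5×1 = 5. Result coefficients: [1, 6, 5] → 1 + 6x + 5x^2

1 + 6x + 5x^2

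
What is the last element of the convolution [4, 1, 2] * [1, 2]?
Use y[k] = Σ_i a[i]·b[k-i] at k=3. y[3] = 2×2 = 4

4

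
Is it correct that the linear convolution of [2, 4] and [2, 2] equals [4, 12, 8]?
Recompute linear convolution of [2, 4] and [2, 2]: y[0] = 2×2 = 4; y[1] = 2×2 + 4×2 = 12; y[2] = 4×2 = 8 → [4, 12, 8]. Given [4, 12, 8] matches, so answer: Yes

Yes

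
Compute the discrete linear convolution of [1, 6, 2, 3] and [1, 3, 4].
y[0] = 1×1 = 1; y[1] = 1×3 + 6×1 = 9; y[2] = 1×4 + 6×3 + 2×1 = 24; y[3] = 6×4 + 2×3 + 3×1 = 33; y[4] = 2×4 + 3×3 = 17; y[5] = 3×4 = 12

[1, 9, 24, 33, 17, 12]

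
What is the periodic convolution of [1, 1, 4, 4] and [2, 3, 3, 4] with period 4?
Use y[k] = Σ_j s[j]·t[(k-j) mod 4]. y[0] = 1×2 + 1×4 + 4×3 + 4×3 = 30; y[1] = 1×3 + 1×2 + 4×4 + 4×3 = 33; y[2] = 1×3 + 1×3 + 4×2 + 4×4 = 30; y[3] = 1×4 + 1×3 + 4×3 + 4×2 = 27. Result: [30, 33, 30, 27]

[30, 33, 30, 27]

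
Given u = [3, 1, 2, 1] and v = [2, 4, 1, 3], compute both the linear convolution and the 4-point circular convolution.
Linear: y_lin[0] = 3×2 = 6; y_lin[1] = 3×4 + 1×2 = 14; y_lin[2] = 3×1 + 1×4 + 2×2 = 11; y_lin[3] = 3×3 + 1×1 + 2×4 + 1×2 = 20; y_lin[4] = 1×3 + 2×1 + 1×4 = 9; y_lin[5] = 2×3 + 1×1 = 7; y_lin[6] = 1×3 = 3 → [6, 14, 11, 20, 9, 7, 3]. Circular (length 4): y[0] = 3×2 + 1×3 + 2×1 + 1×4 = 15; y[1] = 3×4 + 1×2 + 2×3 + 1×1 = 21; y[2] = 3×1 + 1×4 + 2×2 + 1×3 = 14; y[3] = 3×3 + 1×1 + 2×4 + 1×2 = 20 → [15, 21, 14, 20]

Linear: [6, 14, 11, 20, 9, 7, 3], Circular: [15, 21, 14, 20]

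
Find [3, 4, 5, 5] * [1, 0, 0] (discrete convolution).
y[0] = 3×1 = 3; y[1] = 3×0 + 4×1 = 4; y[2] = 3×0 + 4×0 + 5×1 = 5; y[3] = 4×0 + 5×0 + 5×1 = 5; y[4] = 5×0 + 5×0 = 0; y[5] = 5×0 = 0

[3, 4, 5, 5, 0, 0]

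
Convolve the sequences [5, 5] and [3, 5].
y[0] = 5×3 = 15; y[1] = 5×5 + 5×3 = 40; y[2] = 5×5 = 25

[15, 40, 25]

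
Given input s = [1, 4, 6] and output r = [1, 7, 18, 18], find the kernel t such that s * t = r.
Output length 4 = len(s) + len(t) - 1 ⇒ len(t) = 2. Solve t forward using t[k] = (r[k] - Σ_{i≥1} s[i]·t[k-i]) / s[0]: t[0] = r[0] / s[0] = 1 / 1 = 1; t[1] = (r[1] - 4×1) / s[0] = (7 - 4×1) / 1 = 3. So t = [1, 3]. Forward-check [1, 4, 6] * [1, 3]: r[0] = 1×1 = 1; r[1] = 1×3 + 4×1 = 7; r[2] = 4×3 + 6×1 = 18; r[3] = 6×3 = 18 → [1, 7, 18, 18] ✓

[1, 3]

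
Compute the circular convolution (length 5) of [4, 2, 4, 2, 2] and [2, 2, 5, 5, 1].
Use y[k] = Σ_j u[j]·v[(k-j) mod 5]. y[0] = 4×2 + 2×1 + 4×5 + 2×5 + 2×2 = 44; y[1] = 4×2 + 2×2 + 4×1 + 2×5 + 2×5 = 36; y[2] = 4×5 + 2×2 + 4×2 + 2×1 + 2×5 = 44; y[3] = 4×5 + 2×5 + 4×2 + 2×2 + 2×1 = 44; y[4] = 4×1 + 2×5 + 4×5 + 2×2 + 2×2 = 42. Result: [44, 36, 44, 44, 42]

[44, 36, 44, 44, 42]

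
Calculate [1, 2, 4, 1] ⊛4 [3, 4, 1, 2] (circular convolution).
Use y[k] = Σ_j s[j]·t[(k-j) mod 4]. y[0] = 1×3 + 2×2 + 4×1 + 1×4 = 15; y[1] = 1×4 + 2×3 + 4×2 + 1×1 = 19; y[2] = 1×1 + 2×4 + 4×3 + 1×2 = 23; y[3] = 1×2 + 2×1 + 4×4 + 1×3 = 23. Result: [15, 19, 23, 23]

[15, 19, 23, 23]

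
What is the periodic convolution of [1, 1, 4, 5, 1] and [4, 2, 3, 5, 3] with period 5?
Use y[k] = Σ_j a[j]·b[(k-j) mod 5]. y[0] = 1×4 + 1×3 + 4×5 + 5×3 + 1×2 = 44; y[1] = 1×2 + 1×4 + 4×3 + 5×5 + 1×3 = 46; y[2] = 1×3 + 1×2 + 4×4 + 5×3 + 1×5 = 41; y[3] = 1×5 + 1×3 + 4×2 + 5×4 + 1×3 = 39; y[4] = 1×3 + 1×5 + 4×3 + 5×2 + 1×4 = 34. Result: [44, 46, 41, 39, 34]

[44, 46, 41, 39, 34]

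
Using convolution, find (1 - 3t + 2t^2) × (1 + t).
Ascending coefficients: a = [1, -3, 2], b = [1, 1]. c[0] = 1×1 = 1; c[1] = 1×1 + -3×1 = -2; c[2] = -3×1 + 2×1 = -1; c[3] = 2×1 = 2. Result coefficients: [1, -2, -1, 2] → 1 - 2t - t^2 + 2t^3

1 - 2t - t^2 + 2t^3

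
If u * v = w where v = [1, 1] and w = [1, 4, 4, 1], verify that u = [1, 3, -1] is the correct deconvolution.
Forward-compute [1, 3, -1] * [1, 1]: w[0] = 1×1 = 1; w[1] = 1×1 + 3×1 = 4; w[2] = 3×1 + -1×1 = 2; w[3] = -1×1 = -1 → [1, 4, 2, -1]. Does not match given w = [1, 4, 4, 1].

Not verified. [1, 3, -1] * [1, 1] = [1, 4, 2, -1], which differs from [1, 4, 4, 1] at index 2.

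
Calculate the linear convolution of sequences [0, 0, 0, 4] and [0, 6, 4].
y[0] = 0×0 = 0; y[1] = 0×6 + 0×0 = 0; y[2] = 0×4 + 0×6 + 0×0 = 0; y[3] = 0×4 + 0×6 + 4×0 = 0; y[4] = 0×4 + 4×6 = 24; y[5] = 4×4 = 16

[0, 0, 0, 0, 24, 16]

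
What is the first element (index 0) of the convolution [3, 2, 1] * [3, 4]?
Use y[k] = Σ_i a[i]·b[k-i] at k=0. y[0] = 3×3 = 9

9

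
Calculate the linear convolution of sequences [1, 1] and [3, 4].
y[0] = 1×3 = 3; y[1] = 1×4 + 1×3 = 7; y[2] = 1×4 = 4

[3, 7, 4]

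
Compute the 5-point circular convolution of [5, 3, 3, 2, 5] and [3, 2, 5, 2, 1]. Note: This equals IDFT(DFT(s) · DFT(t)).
Either evaluate y[k] = Σ_j s[j]·t[(k-j) mod 5] directly, or use IDFT(DFT(s) · DFT(t)). y[0] = 5×3 + 3×1 + 3×2 + 2×5 + 5×2 = 44; y[1] = 5×2 + 3×3 + 3×1 + 2×2 + 5×5 = 51; y[2] = 5×5 + 3×2 + 3×3 + 2×1 + 5×2 = 52; y[3] = 5×2 + 3×5 + 3×2 + 2×3 + 5×1 = 42; y[4] = 5×1 + 3×2 + 3×5 + 2×2 + 5×3 = 45. Result: [44, 51, 52, 42, 45]

[44, 51, 52, 42, 45]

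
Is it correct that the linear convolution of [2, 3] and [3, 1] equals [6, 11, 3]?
Recompute linear convolution of [2, 3] and [3, 1]: y[0] = 2×3 = 6; y[1] = 2×1 + 3×3 = 11; y[2] = 3×1 = 3 → [6, 11, 3]. Given [6, 11, 3] matches, so answer: Yes

Yes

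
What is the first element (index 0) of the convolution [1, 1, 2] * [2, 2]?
Use y[k] = Σ_i a[i]·b[k-i] at k=0. y[0] = 1×2 = 2

2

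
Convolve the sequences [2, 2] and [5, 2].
y[0] = 2×5 = 10; y[1] = 2×2 + 2×5 = 14; y[2] = 2×2 = 4

[10, 14, 4]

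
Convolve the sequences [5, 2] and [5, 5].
y[0] = 5×5 = 25; y[1] = 5×5 + 2×5 = 35; y[2] = 2×5 = 10

[25, 35, 10]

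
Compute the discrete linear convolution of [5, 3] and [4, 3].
y[0] = 5×4 = 20; y[1] = 5×3 + 3×4 = 27; y[2] = 3×3 = 9

[20, 27, 9]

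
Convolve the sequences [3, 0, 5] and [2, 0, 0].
y[0] = 3×2 = 6; y[1] = 3×0 + 0×2 = 0; y[2] = 3×0 + 0×0 + 5×2 = 10; y[3] = 0×0 + 5×0 = 0; y[4] = 5×0 = 0

[6, 0, 10, 0, 0]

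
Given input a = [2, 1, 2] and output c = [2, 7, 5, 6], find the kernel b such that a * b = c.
Output length 4 = len(a) + len(b) - 1 ⇒ len(b) = 2. Solve b forward using b[k] = (c[k] - Σ_{i≥1} a[i]·b[k-i]) / a[0]: b[0] = c[0] / a[0] = 2 / 2 = 1; b[1] = (c[1] - 1×1) / a[0] = (7 - 1×1) / 2 = 3. So b = [1, 3]. Forward-check [2, 1, 2] * [1, 3]: c[0] = 2×1 = 2; c[1] = 2×3 + 1×1 = 7; c[2] = 1×3 + 2×1 = 5; c[3] = 2×3 = 6 → [2, 7, 5, 6] ✓

[1, 3]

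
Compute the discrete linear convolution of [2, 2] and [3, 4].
y[0] = 2×3 = 6; y[1] = 2×4 + 2×3 = 14; y[2] = 2×4 = 8

[6, 14, 8]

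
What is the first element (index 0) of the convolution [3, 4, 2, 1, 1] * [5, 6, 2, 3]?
Use y[k] = Σ_i a[i]·b[k-i] at k=0. y[0] = 3×5 = 15

15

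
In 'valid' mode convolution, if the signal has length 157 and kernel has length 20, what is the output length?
'Valid' mode counts only positions where the kernel fully overlaps the signal: m - n + 1 = 157 - 20 + 1 = 138

138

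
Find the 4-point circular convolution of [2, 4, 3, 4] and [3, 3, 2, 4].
Use y[k] = Σ_j s[j]·t[(k-j) mod 4]. y[0] = 2×3 + 4×4 + 3×2 + 4×3 = 40; y[1] = 2×3 + 4×3 + 3×4 + 4×2 = 38; y[2] = 2×2 + 4×3 + 3×3 + 4×4 = 41; y[3] = 2×4 + 4×2 + 3×3 + 4×3 = 37. Result: [40, 38, 41, 37]

[40, 38, 41, 37]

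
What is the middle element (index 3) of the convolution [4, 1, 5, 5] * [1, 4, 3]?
Use y[k] = Σ_i a[i]·b[k-i] at k=3. y[3] = 1×3 + 5×4 + 5×1 = 28

28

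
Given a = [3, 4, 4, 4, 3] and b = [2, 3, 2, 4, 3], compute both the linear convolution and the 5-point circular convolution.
Linear: y_lin[0] = 3×2 = 6; y_lin[1] = 3×3 + 4×2 = 17; y_lin[2] = 3×2 + 4×3 + 4×2 = 26; y_lin[3] = 3×4 + 4×2 + 4×3 + 4×2 = 40; y_lin[4] = 3×3 + 4×4 + 4×2 + 4×3 + 3×2 = 51; y_lin[5] = 4×3 + 4×4 + 4×2 + 3×3 = 45; y_lin[6] = 4×3 + 4×4 + 3×2 = 34; y_lin[7] = 4×3 + 3×4 = 24; y_lin[8] = 3×3 = 9 → [6, 17, 26, 40, 51, 45, 34, 24, 9]. Circular (length 5): y[0] = 3×2 + 4×3 + 4×4 + 4×2 + 3×3 = 51; y[1] = 3×3 + 4×2 + 4×3 + 4×4 + 3×2 = 51; y[2] = 3×2 + 4×3 + 4×2 + 4×3 + 3×4 = 50; y[3] = 3×4 + 4×2 + 4×3 + 4×2 + 3×3 = 49; y[4] = 3×3 + 4×4 + 4×2 + 4×3 + 3×2 = 51 → [51, 51, 50, 49, 51]

Linear: [6, 17, 26, 40, 51, 45, 34, 24, 9], Circular: [51, 51, 50, 49, 51]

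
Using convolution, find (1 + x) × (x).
Ascending coefficients: a = [1, 1], b = [0, 1]. c[0] = 1×0 = 0; c[1] = 1×1 + 1×0 = 1; c[2] = 1×1 = 1. Result coefficients: [0, 1, 1] → x + x^2

x + x^2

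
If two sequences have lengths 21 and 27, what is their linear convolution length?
Linear/full convolution length: m + n - 1 = 21 + 27 - 1 = 47

47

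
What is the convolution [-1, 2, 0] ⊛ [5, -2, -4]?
y[0] = -1×5 = -5; y[1] = -1×-2 + 2×5 = 12; y[2] = -1×-4 + 2×-2 + 0×5 = 0; y[3] = 2×-4 + 0×-2 = -8; y[4] = 0×-4 = 0

[-5, 12, 0, -8, 0]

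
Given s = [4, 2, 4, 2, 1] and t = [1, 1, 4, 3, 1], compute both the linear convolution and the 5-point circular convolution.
Linear: y_lin[0] = 4×1 = 4; y_lin[1] = 4×1 + 2×1 = 6; y_lin[2] = 4×4 + 2×1 + 4×1 = 22; y_lin[3] = 4×3 + 2×4 + 4×1 + 2×1 = 26; y_lin[4] = 4×1 + 2×3 + 4×4 + 2×1 + 1×1 = 29; y_lin[5] = 2×1 + 4×3 + 2×4 + 1×1 = 23; y_lin[6] = 4×1 + 2×3 + 1×4 = 14; y_lin[7] = 2×1 + 1×3 = 5; y_lin[8] = 1×1 = 1 → [4, 6, 22, 26, 29, 23, 14, 5, 1]. Circular (length 5): y[0] = 4×1 + 2×1 + 4×3 + 2×4 + 1×1 = 27; y[1] = 4×1 + 2×1 + 4×1 + 2×3 + 1×4 = 20; y[2] = 4×4 + 2×1 + 4×1 + 2×1 + 1×3 = 27; y[3] = 4×3 + 2×4 + 4×1 + 2×1 + 1×1 = 27; y[4] = 4×1 + 2×3 + 4×4 + 2×1 + 1×1 = 29 → [27, 20, 27, 27, 29]

Linear: [4, 6, 22, 26, 29, 23, 14, 5, 1], Circular: [27, 20, 27, 27, 29]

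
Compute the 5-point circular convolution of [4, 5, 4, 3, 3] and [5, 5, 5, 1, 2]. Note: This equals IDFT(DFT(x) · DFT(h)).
Either evaluate y[k] = Σ_j x[j]·h[(k-j) mod 5] directly, or use IDFT(DFT(x) · DFT(h)). y[0] = 4×5 + 5×2 + 4×1 + 3×5 + 3×5 = 64; y[1] = 4×5 + 5×5 + 4×2 + 3×1 + 3×5 = 71; y[2] = 4×5 + 5×5 + 4×5 + 3×2 + 3×1 = 74; y[3] = 4×1 + 5×5 + 4×5 + 3×5 + 3×2 = 70; y[4] = 4×2 + 5×1 + 4×5 + 3×5 + 3×5 = 63. Result: [64, 71, 74, 70, 63]

[64, 71, 74, 70, 63]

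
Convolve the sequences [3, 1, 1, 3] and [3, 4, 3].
y[0] = 3×3 = 9; y[1] = 3×4 + 1×3 = 15; y[2] = 3×3 + 1×4 + 1×3 = 16; y[3] = 1×3 + 1×4 + 3×3 = 16; y[4] = 1×3 + 3×4 = 15; y[5] = 3×3 = 9

[9, 15, 16, 16, 15, 9]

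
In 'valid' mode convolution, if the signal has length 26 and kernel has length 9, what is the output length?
'Valid' mode counts only positions where the kernel fully overlaps the signal: m - n + 1 = 26 - 9 + 1 = 18

18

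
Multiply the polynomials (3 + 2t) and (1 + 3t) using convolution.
Ascending coefficients: a = [3, 2], b = [1, 3]. c[0] = 3×1 = 3; c[1] = 3×3 + 2×1 = 11; c[2] = 2×3 = 6. Result coefficients: [3, 11, 6] → 3 + 11t + 6t^2

3 + 11t + 6t^2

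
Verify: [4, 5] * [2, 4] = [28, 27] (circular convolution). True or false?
Recompute circular convolution of [4, 5] and [2, 4]: y[0] = 4×2 + 5×4 = 28; y[1] = 4×4 + 5×2 = 26 → [28, 26]. Compare to given [28, 27]: they differ at index 1: given 27, correct 26, so answer: No

No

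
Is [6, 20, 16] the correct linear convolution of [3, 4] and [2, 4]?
Recompute linear convolution of [3, 4] and [2, 4]: y[0] = 3×2 = 6; y[1] = 3×4 + 4×2 = 20; y[2] = 4×4 = 16 → [6, 20, 16]. Given [6, 20, 16] matches, so answer: Yes

Yes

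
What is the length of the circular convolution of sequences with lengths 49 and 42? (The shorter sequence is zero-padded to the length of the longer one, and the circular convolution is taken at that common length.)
Circular convolution (zero-padding the shorter input) has length max(m, n) = max(49, 42) = 49

49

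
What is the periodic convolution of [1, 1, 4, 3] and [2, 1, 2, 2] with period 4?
Use y[k] = Σ_j s[j]·t[(k-j) mod 4]. y[0] = 1×2 + 1×2 + 4×2 + 3×1 = 15; y[1] = 1×1 + 1×2 + 4×2 + 3×2 = 17; y[2] = 1×2 + 1×1 + 4×2 + 3×2 = 17; y[3] = 1×2 + 1×2 + 4×1 + 3×2 = 14. Result: [15, 17, 17, 14]

[15, 17, 17, 14]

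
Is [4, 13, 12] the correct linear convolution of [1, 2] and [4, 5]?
Recompute linear convolution of [1, 2] and [4, 5]: y[0] = 1×4 = 4; y[1] = 1×5 + 2×4 = 13; y[2] = 2×5 = 10 → [4, 13, 10]. Compare to given [4, 13, 12]: they differ at index 2: given 12, correct 10, so answer: No

No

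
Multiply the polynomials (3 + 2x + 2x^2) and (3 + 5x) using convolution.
Ascending coefficients: a = [3, 2, 2], b = [3, 5]. c[0] = 3×3 = 9; c[1] = 3×5 + 2×3 = 21; c[2] = 2×5 + 2×3 = 16; c[3] = 2×5 = 10. Result coefficients: [9, 21, 16, 10] → 9 + 21x + 16x^2 + 10x^3

9 + 21x + 16x^2 + 10x^3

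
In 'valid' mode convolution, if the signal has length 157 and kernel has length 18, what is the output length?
'Valid' mode counts only positions where the kernel fully overlaps the signal: m - n + 1 = 157 - 18 + 1 = 140

140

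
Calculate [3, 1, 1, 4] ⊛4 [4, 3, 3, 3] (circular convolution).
Use y[k] = Σ_j u[j]·v[(k-j) mod 4]. y[0] = 3×4 + 1×3 + 1×3 + 4×3 = 30; y[1] = 3×3 + 1×4 + 1×3 + 4×3 = 28; y[2] = 3×3 + 1×3 + 1×4 + 4×3 = 28; y[3] = 3×3 + 1×3 + 1×3 + 4×4 = 31. Result: [30, 28, 28, 31]

[30, 28, 28, 31]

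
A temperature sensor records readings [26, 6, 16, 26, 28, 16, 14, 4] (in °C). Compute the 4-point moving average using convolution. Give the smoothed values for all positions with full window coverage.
4-point moving average kernel = [1, 1, 1, 1]. Apply in 'valid' mode (full window coverage): avg[0] = (26 + 6 + 16 + 26) / 4 = 18.5; avg[1] = (6 + 16 + 26 + 28) / 4 = 19.0; avg[2] = (16 + 26 + 28 + 16) / 4 = 21.5; avg[3] = (26 + 28 + 16 + 14) / 4 = 21.0; avg[4] = (28 + 16 + 14 + 4) / 4 = 15.5. Smoothed values: [18.5, 19.0, 21.5, 21.0, 15.5]

[18.5, 19.0, 21.5, 21.0, 15.5]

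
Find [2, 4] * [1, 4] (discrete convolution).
y[0] = 2×1 = 2; y[1] = 2×4 + 4×1 = 12; y[2] = 4×4 = 16

[2, 12, 16]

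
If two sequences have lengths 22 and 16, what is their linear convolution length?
Linear/full convolution length: m + n - 1 = 22 + 16 - 1 = 37

37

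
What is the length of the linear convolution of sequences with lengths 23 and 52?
Linear/full convolution length: m + n - 1 = 23 + 52 - 1 = 74

74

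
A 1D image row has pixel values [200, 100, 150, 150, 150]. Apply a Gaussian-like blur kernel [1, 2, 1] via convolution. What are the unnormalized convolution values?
Convolve image row [200, 100, 150, 150, 150] with kernel [1, 2, 1]: y[0] = 200×1 = 200; y[1] = 200×2 + 100×1 = 500; y[2] = 200×1 + 100×2 + 150×1 = 550; y[3] = 100×1 + 150×2 + 150×1 = 550; y[4] = 150×1 + 150×2 + 150×1 = 600; y[5] = 150×1 + 150×2 = 450; y[6] = 150×1 = 150 → [200, 500, 550, 550, 600, 450, 150]. Normalization factor = sum(kernel) = 4.

[200, 500, 550, 550, 600, 450, 150]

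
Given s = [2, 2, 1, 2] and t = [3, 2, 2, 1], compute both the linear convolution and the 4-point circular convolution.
Linear: y_lin[0] = 2×3 = 6; y_lin[1] = 2×2 + 2×3 = 10; y_lin[2] = 2×2 + 2×2 + 1×3 = 11; y_lin[3] = 2×1 + 2×2 + 1×2 + 2×3 = 14; y_lin[4] = 2×1 + 1×2 + 2×2 = 8; y_lin[5] = 1×1 + 2×2 = 5; y_lin[6] = 2×1 = 2 → [6, 10, 11, 14, 8, 5, 2]. Circular (length 4): y[0] = 2×3 + 2×1 + 1×2 + 2×2 = 14; y[1] = 2×2 + 2×3 + 1×1 + 2×2 = 15; y[2] = 2×2 + 2×2 + 1×3 + 2×1 = 13; y[3] = 2×1 + 2×2 + 1×2 + 2×3 = 14 → [14, 15, 13, 14]

Linear: [6, 10, 11, 14, 8, 5, 2], Circular: [14, 15, 13, 14]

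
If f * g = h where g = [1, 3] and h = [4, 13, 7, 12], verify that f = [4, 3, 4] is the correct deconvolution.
Forward-compute [4, 3, 4] * [1, 3]: h[0] = 4×1 = 4; h[1] = 4×3 + 3×1 = 15; h[2] = 3×3 + 4×1 = 13; h[3] = 4×3 = 12 → [4, 15, 13, 12]. Does not match given h = [4, 13, 7, 12].

Not verified. [4, 3, 4] * [1, 3] = [4, 15, 13, 12], which differs from [4, 13, 7, 12] at index 1.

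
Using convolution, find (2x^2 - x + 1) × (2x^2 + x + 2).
Ascending coefficients: a = [1, -1, 2], b = [2, 1, 2]. c[0] = 1×2 = 2; c[1] = 1×1 + -1×2 = -1; c[2] = 1×2 + -1×1 + 2×2 = 5; c[3] = -1×2 + 2×1 = 0; c[4] = 2×2 = 4. Result coefficients: [2, -1, 5, 0, 4] → 4x^4 + 5x^2 - x + 2

4x^4 + 5x^2 - x + 2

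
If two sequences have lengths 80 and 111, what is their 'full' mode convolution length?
Linear/full convolution length: m + n - 1 = 80 + 111 - 1 = 190

190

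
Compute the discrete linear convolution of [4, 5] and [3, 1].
y[0] = 4×3 = 12; y[1] = 4×1 + 5×3 = 19; y[2] = 5×1 = 5

[12, 19, 5]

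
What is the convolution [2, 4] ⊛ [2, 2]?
y[0] = 2×2 = 4; y[1] = 2×2 + 4×2 = 12; y[2] = 4×2 = 8

[4, 12, 8]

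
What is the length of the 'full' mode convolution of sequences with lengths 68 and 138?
Linear/full convolution length: m + n - 1 = 68 + 138 - 1 = 205

205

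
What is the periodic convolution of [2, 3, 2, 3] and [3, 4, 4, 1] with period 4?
Use y[k] = Σ_j a[j]·b[(k-j) mod 4]. y[0] = 2×3 + 3×1 + 2×4 + 3×4 = 29; y[1] = 2×4 + 3×3 + 2×1 + 3×4 = 31; y[2] = 2×4 + 3×4 + 2×3 + 3×1 = 29; y[3] = 2×1 + 3×4 + 2×4 + 3×3 = 31. Result: [29, 31, 29, 31]

[29, 31, 29, 31]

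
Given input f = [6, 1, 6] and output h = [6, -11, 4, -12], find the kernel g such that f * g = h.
Output length 4 = len(f) + len(g) - 1 ⇒ len(g) = 2. Solve g forward using g[k] = (h[k] - Σ_{i≥1} f[i]·g[k-i]) / f[0]: g[0] = h[0] / f[0] = 6 / 6 = 1; g[1] = (h[1] - 1×1) / f[0] = (-11 - 1×1) / 6 = -2. So g = [1, -2]. Forward-check [6, 1, 6] * [1, -2]: h[0] = 6×1 = 6; h[1] = 6×-2 + 1×1 = -11; h[2] = 1×-2 + 6×1 = 4; h[3] = 6×-2 = -12 → [6, -11, 4, -12] ✓

[1, -2]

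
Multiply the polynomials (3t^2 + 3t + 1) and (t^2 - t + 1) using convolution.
Ascending coefficients: a = [1, 3, 3], b = [1, -1, 1]. c[0] = 1×1 = 1; c[1] = 1×-1 + 3×1 = 2; c[2] = 1×1 + 3×-1 + 3×1 = 1; c[3] = 3×1 + 3×-1 = 0; c[4] = 3×1 = 3. Result coefficients: [1, 2, 1, 0, 3] → 3t^4 + t^2 + 2t + 1

3t^4 + t^2 + 2t + 1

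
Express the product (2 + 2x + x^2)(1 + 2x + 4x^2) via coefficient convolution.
Ascending coefficients: a = [2, 2, 1], b = [1, 2, 4]. c[0] = 2×1 = 2; c[1] = 2×2 + 2×1 = 6; c[2] = 2×4 + 2×2 + 1×1 = 13; c[3] = 2×4 + 1×2 = 10; c[4] = 1×4 = 4. Result coefficients: [2, 6, 13, 10, 4] → 2 + 6x + 13x^2 + 10x^3 + 4x^4

2 + 6x + 13x^2 + 10x^3 + 4x^4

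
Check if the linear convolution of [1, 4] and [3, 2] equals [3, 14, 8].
Recompute linear convolution of [1, 4] and [3, 2]: y[0] = 1×3 = 3; y[1] = 1×2 + 4×3 = 14; y[2] = 4×2 = 8 → [3, 14, 8]. Given [3, 14, 8] matches, so answer: Yes

Yes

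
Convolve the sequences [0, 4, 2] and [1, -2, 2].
y[0] = 0×1 = 0; y[1] = 0×-2 + 4×1 = 4; y[2] = 0×2 + 4×-2 + 2×1 = -6; y[3] = 4×2 + 2×-2 = 4; y[4] = 2×2 = 4

[0, 4, -6, 4, 4]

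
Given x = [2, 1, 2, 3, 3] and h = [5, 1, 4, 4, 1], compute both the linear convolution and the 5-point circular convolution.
Linear: y_lin[0] = 2×5 = 10; y_lin[1] = 2×1 + 1×5 = 7; y_lin[2] = 2×4 + 1×1 + 2×5 = 19; y_lin[3] = 2×4 + 1×4 + 2×1 + 3×5 = 29; y_lin[4] = 2×1 + 1×4 + 2×4 + 3×1 + 3×5 = 32; y_lin[5] = 1×1 + 2×4 + 3×4 + 3×1 = 24; y_lin[6] = 2×1 + 3×4 + 3×4 = 26; y_lin[7] = 3×1 + 3×4 = 15; y_lin[8] = 3×1 = 3 → [10, 7, 19, 29, 32, 24, 26, 15, 3]. Circular (length 5): y[0] = 2×5 + 1×1 + 2×4 + 3×4 + 3×1 = 34; y[1] = 2×1 + 1×5 + 2×1 + 3×4 + 3×4 = 33; y[2] = 2×4 + 1×1 + 2×5 + 3×1 + 3×4 = 34; y[3] = 2×4 + 1×4 + 2×1 + 3×5 + 3×1 = 32; y[4] = 2×1 + 1×4 + 2×4 + 3×1 + 3×5 = 32 → [34, 33, 34, 32, 32]

Linear: [10, 7, 19, 29, 32, 24, 26, 15, 3], Circular: [34, 33, 34, 32, 32]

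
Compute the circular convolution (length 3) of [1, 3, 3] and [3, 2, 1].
Use y[k] = Σ_j a[j]·b[(k-j) mod 3]. y[0] = 1×3 + 3×1 + 3×2 = 12; y[1] = 1×2 + 3×3 + 3×1 = 14; y[2] = 1×1 + 3×2 + 3×3 = 16. Result: [12, 14, 16]

[12, 14, 16]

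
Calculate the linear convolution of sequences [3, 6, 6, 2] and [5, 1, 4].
y[0] = 3×5 = 15; y[1] = 3×1 + 6×5 = 33; y[2] = 3×4 + 6×1 + 6×5 = 48; y[3] = 6×4 + 6×1 + 2×5 = 40; y[4] = 6×4 + 2×1 = 26; y[5] = 2×4 = 8

[15, 33, 48, 40, 26, 8]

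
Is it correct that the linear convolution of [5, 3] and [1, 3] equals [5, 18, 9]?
Recompute linear convolution of [5, 3] and [1, 3]: y[0] = 5×1 = 5; y[1] = 5×3 + 3×1 = 18; y[2] = 3×3 = 9 → [5, 18, 9]. Given [5, 18, 9] matches, so answer: Yes

Yes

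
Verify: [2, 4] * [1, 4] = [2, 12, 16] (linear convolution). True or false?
Recompute linear convolution of [2, 4] and [1, 4]: y[0] = 2×1 = 2; y[1] = 2×4 + 4×1 = 12; y[2] = 4×4 = 16 → [2, 12, 16]. Given [2, 12, 16] matches, so answer: Yes

Yes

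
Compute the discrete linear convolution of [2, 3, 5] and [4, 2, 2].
y[0] = 2×4 = 8; y[1] = 2×2 + 3×4 = 16; y[2] = 2×2 + 3×2 + 5×4 = 30; y[3] = 3×2 + 5×2 = 16; y[4] = 5×2 = 10

[8, 16, 30, 16, 10]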